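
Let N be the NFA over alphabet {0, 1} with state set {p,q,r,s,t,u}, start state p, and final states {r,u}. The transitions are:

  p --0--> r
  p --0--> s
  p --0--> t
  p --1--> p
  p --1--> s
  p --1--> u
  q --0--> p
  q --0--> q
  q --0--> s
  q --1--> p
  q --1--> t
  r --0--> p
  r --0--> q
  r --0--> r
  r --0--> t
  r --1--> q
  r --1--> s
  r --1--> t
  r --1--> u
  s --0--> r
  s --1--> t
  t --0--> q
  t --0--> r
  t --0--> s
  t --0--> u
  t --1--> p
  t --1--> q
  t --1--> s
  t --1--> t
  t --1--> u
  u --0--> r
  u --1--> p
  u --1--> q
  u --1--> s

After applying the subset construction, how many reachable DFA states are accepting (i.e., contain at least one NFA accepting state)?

Start state of the DFA: {p}.
{p} --0--> {r,s,t}  [new]
{p} --1--> {p,s,u}  [new]
{r,s,t} --0--> {p,q,r,s,t,u}  [new]
{r,s,t} --1--> {p,q,s,t,u}  [new]
{p,s,u} --0--> {r,s,t}  [seen]
{p,s,u} --1--> {p,q,s,t,u}  [seen]
{p,q,r,s,t,u} --0--> {p,q,r,s,t,u}  [seen]
{p,q,r,s,t,u} --1--> {p,q,s,t,u}  [seen]
{p,q,s,t,u} --0--> {p,q,r,s,t,u}  [seen]
{p,q,s,t,u} --1--> {p,q,s,t,u}  [seen]
Reachable DFA states: {p}, {r,s,t}, {p,s,u}, {p,q,r,s,t,u}, {p,q,s,t,u}.
Accepting DFA states (contain an NFA accepting state): {r,s,t}, {p,s,u}, {p,q,r,s,t,u}, {p,q,s,t,u}.

4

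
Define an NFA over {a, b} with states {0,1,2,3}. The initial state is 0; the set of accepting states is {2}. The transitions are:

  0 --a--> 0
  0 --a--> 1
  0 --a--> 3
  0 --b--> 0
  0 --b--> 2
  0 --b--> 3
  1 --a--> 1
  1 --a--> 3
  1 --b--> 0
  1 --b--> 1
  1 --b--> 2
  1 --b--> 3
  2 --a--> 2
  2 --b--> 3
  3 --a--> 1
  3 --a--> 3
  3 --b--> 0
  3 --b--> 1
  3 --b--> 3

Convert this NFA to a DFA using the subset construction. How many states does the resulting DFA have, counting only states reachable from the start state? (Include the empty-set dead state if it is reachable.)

4

Start state of the DFA: {0}.
{0} --a--> {0,1,3}  [new]
{0} --b--> {0,2,3}  [new]
{0,1,3} --a--> {0,1,3}  [seen]
{0,1,3} --b--> {0,1,2,3}  [new]
{0,2,3} --a--> {0,1,2,3}  [seen]
{0,2,3} --b--> {0,1,2,3}  [seen]
{0,1,2,3} --a--> {0,1,2,3}  [seen]
{0,1,2,3} --b--> {0,1,2,3}  [seen]
Reachable DFA states: {0}, {0,1,3}, {0,2,3}, {0,1,2,3}.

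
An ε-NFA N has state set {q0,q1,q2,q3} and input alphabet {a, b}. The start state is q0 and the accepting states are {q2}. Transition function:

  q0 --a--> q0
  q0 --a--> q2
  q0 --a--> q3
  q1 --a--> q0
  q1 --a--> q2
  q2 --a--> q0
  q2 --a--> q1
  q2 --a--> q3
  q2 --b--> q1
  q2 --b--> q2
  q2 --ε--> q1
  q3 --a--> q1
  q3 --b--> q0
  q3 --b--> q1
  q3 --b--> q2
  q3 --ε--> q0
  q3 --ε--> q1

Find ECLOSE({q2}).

{q1,q2}

Begin with {q2}.
q2 →ε {q1}; add q1.
ε-closure = {q1,q2}.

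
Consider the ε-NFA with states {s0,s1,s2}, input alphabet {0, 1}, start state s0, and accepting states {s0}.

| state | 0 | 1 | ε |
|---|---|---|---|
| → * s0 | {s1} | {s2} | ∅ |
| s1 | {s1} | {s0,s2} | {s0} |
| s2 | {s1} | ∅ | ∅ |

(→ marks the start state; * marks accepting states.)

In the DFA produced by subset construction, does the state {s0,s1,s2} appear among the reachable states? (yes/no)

Start state of the DFA: {s0} (ε-closure of the NFA start).
{s0} --0--> {s0,s1}  [new]
{s0} --1--> {s2}  [new]
{s0,s1} --0--> {s0,s1}  [seen]
{s0,s1} --1--> {s0,s2}  [new]
{s2} --0--> {s0,s1}  [seen]
{s2} --1--> ∅  [new]
{s0,s2} --0--> {s0,s1}  [seen]
{s0,s2} --1--> {s2}  [seen]
∅ --0--> ∅  [seen]
∅ --1--> ∅  [seen]
Reachable DFA states: {s0}, {s0,s1}, {s2}, {s0,s2}, ∅.
{s0,s1,s2} is not among them.

no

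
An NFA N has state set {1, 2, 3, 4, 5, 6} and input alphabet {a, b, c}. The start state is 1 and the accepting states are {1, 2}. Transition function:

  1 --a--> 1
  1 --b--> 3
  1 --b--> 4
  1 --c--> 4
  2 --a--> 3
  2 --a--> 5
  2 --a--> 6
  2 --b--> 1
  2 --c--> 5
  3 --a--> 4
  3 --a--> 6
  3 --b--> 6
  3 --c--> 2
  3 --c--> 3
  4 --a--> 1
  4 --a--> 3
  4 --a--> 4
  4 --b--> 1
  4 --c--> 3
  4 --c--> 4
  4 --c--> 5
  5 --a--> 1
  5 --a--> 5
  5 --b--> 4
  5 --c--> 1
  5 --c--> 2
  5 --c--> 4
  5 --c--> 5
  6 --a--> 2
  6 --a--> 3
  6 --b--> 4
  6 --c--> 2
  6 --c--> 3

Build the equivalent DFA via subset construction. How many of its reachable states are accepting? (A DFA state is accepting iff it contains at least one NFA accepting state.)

13

Start state of the DFA: {1}.
{1} --a--> {1}  [seen]
{1} --b--> {3, 4}  [new]
{1} --c--> {4}  [new]
{3, 4} --a--> {1, 3, 4, 6}  [new]
{3, 4} --b--> {1, 6}  [new]
{3, 4} --c--> {2, 3, 4, 5}  [new]
{4} --a--> {1, 3, 4}  [new]
{4} --b--> {1}  [seen]
{4} --c--> {3, 4, 5}  [new]
{1, 3, 4, 6} --a--> {1, 2, 3, 4, 6}  [new]
{1, 3, 4, 6} --b--> {1, 3, 4, 6}  [seen]
{1, 3, 4, 6} --c--> {2, 3, 4, 5}  [seen]
{1, 6} --a--> {1, 2, 3}  [new]
{1, 6} --b--> {3, 4}  [seen]
{1, 6} --c--> {2, 3, 4}  [new]
{2, 3, 4, 5} --a--> {1, 3, 4, 5, 6}  [new]
{2, 3, 4, 5} --b--> {1, 4, 6}  [new]
{2, 3, 4, 5} --c--> {1, 2, 3, 4, 5}  [new]
{1, 3, 4} --a--> {1, 3, 4, 6}  [seen]
{1, 3, 4} --b--> {1, 3, 4, 6}  [seen]
{1, 3, 4} --c--> {2, 3, 4, 5}  [seen]
{3, 4, 5} --a--> {1, 3, 4, 5, 6}  [seen]
{3, 4, 5} --b--> {1, 4, 6}  [seen]
{3, 4, 5} --c--> {1, 2, 3, 4, 5}  [seen]
{1, 2, 3, 4, 6} --a--> {1, 2, 3, 4, 5, 6}  [new]
{1, 2, 3, 4, 6} --b--> {1, 3, 4, 6}  [seen]
{1, 2, 3, 4, 6} --c--> {2, 3, 4, 5}  [seen]
{1, 2, 3} --a--> {1, 3, 4, 5, 6}  [seen]
{1, 2, 3} --b--> {1, 3, 4, 6}  [seen]
{1, 2, 3} --c--> {2, 3, 4, 5}  [seen]
{2, 3, 4} --a--> {1, 3, 4, 5, 6}  [seen]
{2, 3, 4} --b--> {1, 6}  [seen]
{2, 3, 4} --c--> {2, 3, 4, 5}  [seen]
{1, 3, 4, 5, 6} --a--> {1, 2, 3, 4, 5, 6}  [seen]
{1, 3, 4, 5, 6} --b--> {1, 3, 4, 6}  [seen]
{1, 3, 4, 5, 6} --c--> {1, 2, 3, 4, 5}  [seen]
{1, 4, 6} --a--> {1, 2, 3, 4}  [new]
{1, 4, 6} --b--> {1, 3, 4}  [seen]
{1, 4, 6} --c--> {2, 3, 4, 5}  [seen]
{1, 2, 3, 4, 5} --a--> {1, 3, 4, 5, 6}  [seen]
{1, 2, 3, 4, 5} --b--> {1, 3, 4, 6}  [seen]
{1, 2, 3, 4, 5} --c--> {1, 2, 3, 4, 5}  [seen]
{1, 2, 3, 4, 5, 6} --a--> {1, 2, 3, 4, 5, 6}  [seen]
{1, 2, 3, 4, 5, 6} --b--> {1, 3, 4, 6}  [seen]
{1, 2, 3, 4, 5, 6} --c--> {1, 2, 3, 4, 5}  [seen]
{1, 2, 3, 4} --a--> {1, 3, 4, 5, 6}  [seen]
{1, 2, 3, 4} --b--> {1, 3, 4, 6}  [seen]
{1, 2, 3, 4} --c--> {2, 3, 4, 5}  [seen]
Reachable DFA states: {1}, {3, 4}, {4}, {1, 3, 4, 6}, {1, 6}, {2, 3, 4, 5}, {1, 3, 4}, {3, 4, 5}, {1, 2, 3, 4, 6}, {1, 2, 3}, {2, 3, 4}, {1, 3, 4, 5, 6}, {1, 4, 6}, {1, 2, 3, 4, 5}, {1, 2, 3, 4, 5, 6}, {1, 2, 3, 4}.
Accepting DFA states (contain an NFA accepting state): {1}, {1, 3, 4, 6}, {1, 6}, {2, 3, 4, 5}, {1, 3, 4}, {1, 2, 3, 4, 6}, {1, 2, 3}, {2, 3, 4}, {1, 3, 4, 5, 6}, {1, 4, 6}, {1, 2, 3, 4, 5}, {1, 2, 3, 4, 5, 6}, {1, 2, 3, 4}.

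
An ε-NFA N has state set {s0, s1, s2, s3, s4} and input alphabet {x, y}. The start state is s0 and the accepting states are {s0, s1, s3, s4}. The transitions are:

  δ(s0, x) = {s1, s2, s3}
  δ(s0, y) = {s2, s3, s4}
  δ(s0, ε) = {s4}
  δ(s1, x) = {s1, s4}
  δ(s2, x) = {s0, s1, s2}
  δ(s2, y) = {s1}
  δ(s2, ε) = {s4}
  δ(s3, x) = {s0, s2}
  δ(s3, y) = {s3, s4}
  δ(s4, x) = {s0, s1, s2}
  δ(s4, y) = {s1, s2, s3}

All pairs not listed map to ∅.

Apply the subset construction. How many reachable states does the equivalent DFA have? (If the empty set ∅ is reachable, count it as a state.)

4

Start state of the DFA: {s0, s4} (ε-closure of the NFA start).
{s0, s4} --x--> {s0, s1, s2, s3, s4}  [new]
{s0, s4} --y--> {s1, s2, s3, s4}  [new]
{s0, s1, s2, s3, s4} --x--> {s0, s1, s2, s3, s4}  [seen]
{s0, s1, s2, s3, s4} --y--> {s1, s2, s3, s4}  [seen]
{s1, s2, s3, s4} --x--> {s0, s1, s2, s4}  [new]
{s1, s2, s3, s4} --y--> {s1, s2, s3, s4}  [seen]
{s0, s1, s2, s4} --x--> {s0, s1, s2, s3, s4}  [seen]
{s0, s1, s2, s4} --y--> {s1, s2, s3, s4}  [seen]
Reachable DFA states: {s0, s4}, {s0, s1, s2, s3, s4}, {s1, s2, s3, s4}, {s0, s1, s2, s4}.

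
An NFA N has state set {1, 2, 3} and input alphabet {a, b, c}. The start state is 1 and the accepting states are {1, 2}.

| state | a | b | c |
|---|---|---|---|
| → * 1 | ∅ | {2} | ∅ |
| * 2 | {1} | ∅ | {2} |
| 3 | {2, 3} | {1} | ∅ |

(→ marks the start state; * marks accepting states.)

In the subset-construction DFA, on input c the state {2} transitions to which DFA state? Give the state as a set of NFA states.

δ(2,c) = {2}.
Union: {2}.

{2}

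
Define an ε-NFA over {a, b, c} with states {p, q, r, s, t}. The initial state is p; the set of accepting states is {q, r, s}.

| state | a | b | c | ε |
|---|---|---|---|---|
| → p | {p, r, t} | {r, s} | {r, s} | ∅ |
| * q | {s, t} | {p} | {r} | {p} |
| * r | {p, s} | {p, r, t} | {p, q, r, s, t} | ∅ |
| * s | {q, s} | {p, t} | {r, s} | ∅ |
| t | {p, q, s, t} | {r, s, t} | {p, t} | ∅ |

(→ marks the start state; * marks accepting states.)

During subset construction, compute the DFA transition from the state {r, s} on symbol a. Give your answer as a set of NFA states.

δ(r,a) = {p, s}; δ(s,a) = {q, s}.
Union: {p, q, s}.

{p, q, s}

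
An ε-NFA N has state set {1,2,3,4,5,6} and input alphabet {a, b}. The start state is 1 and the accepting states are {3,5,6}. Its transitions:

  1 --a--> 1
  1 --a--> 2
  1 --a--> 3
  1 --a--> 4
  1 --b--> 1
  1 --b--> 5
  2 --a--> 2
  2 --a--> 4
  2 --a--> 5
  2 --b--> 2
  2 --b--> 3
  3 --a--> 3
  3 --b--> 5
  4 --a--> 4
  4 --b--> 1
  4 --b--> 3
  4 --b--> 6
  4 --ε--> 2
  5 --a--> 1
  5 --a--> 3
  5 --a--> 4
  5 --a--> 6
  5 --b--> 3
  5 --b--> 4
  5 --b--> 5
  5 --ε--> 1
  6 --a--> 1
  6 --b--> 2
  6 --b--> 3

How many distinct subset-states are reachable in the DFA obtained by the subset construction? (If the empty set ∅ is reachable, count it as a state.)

7

Start state of the DFA: {1} (ε-closure of the NFA start).
{1} --a--> {1,2,3,4}  [new]
{1} --b--> {1,5}  [new]
{1,2,3,4} --a--> {1,2,3,4,5}  [new]
{1,2,3,4} --b--> {1,2,3,5,6}  [new]
{1,5} --a--> {1,2,3,4,6}  [new]
{1,5} --b--> {1,2,3,4,5}  [seen]
{1,2,3,4,5} --a--> {1,2,3,4,5,6}  [new]
{1,2,3,4,5} --b--> {1,2,3,4,5,6}  [seen]
{1,2,3,5,6} --a--> {1,2,3,4,5,6}  [seen]
{1,2,3,5,6} --b--> {1,2,3,4,5}  [seen]
{1,2,3,4,6} --a--> {1,2,3,4,5}  [seen]
{1,2,3,4,6} --b--> {1,2,3,5,6}  [seen]
{1,2,3,4,5,6} --a--> {1,2,3,4,5,6}  [seen]
{1,2,3,4,5,6} --b--> {1,2,3,4,5,6}  [seen]
Reachable DFA states: {1}, {1,2,3,4}, {1,5}, {1,2,3,4,5}, {1,2,3,5,6}, {1,2,3,4,6}, {1,2,3,4,5,6}.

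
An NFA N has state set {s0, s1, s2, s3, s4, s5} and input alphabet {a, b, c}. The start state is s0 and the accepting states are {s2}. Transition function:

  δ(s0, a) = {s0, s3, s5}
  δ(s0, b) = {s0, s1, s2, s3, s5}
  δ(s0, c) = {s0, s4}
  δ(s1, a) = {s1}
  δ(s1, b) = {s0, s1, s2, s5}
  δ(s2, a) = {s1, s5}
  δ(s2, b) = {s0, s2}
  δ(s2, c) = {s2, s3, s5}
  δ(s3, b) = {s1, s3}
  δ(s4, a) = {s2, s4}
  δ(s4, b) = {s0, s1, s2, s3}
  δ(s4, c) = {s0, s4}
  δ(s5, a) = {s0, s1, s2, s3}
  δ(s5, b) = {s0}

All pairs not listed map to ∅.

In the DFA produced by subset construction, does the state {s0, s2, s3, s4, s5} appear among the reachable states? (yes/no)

Start state of the DFA: {s0}.
{s0} --a--> {s0, s3, s5}  [new]
{s0} --b--> {s0, s1, s2, s3, s5}  [new]
{s0} --c--> {s0, s4}  [new]
{s0, s3, s5} --a--> {s0, s1, s2, s3, s5}  [seen]
{s0, s3, s5} --b--> {s0, s1, s2, s3, s5}  [seen]
{s0, s3, s5} --c--> {s0, s4}  [seen]
{s0, s1, s2, s3, s5} --a--> {s0, s1, s2, s3, s5}  [seen]
{s0, s1, s2, s3, s5} --b--> {s0, s1, s2, s3, s5}  [seen]
{s0, s1, s2, s3, s5} --c--> {s0, s2, s3, s4, s5}  [new]
{s0, s4} --a--> {s0, s2, s3, s4, s5}  [seen]
{s0, s4} --b--> {s0, s1, s2, s3, s5}  [seen]
{s0, s4} --c--> {s0, s4}  [seen]
{s0, s2, s3, s4, s5} --a--> {s0, s1, s2, s3, s4, s5}  [new]
{s0, s2, s3, s4, s5} --b--> {s0, s1, s2, s3, s5}  [seen]
{s0, s2, s3, s4, s5} --c--> {s0, s2, s3, s4, s5}  [seen]
{s0, s1, s2, s3, s4, s5} --a--> {s0, s1, s2, s3, s4, s5}  [seen]
{s0, s1, s2, s3, s4, s5} --b--> {s0, s1, s2, s3, s5}  [seen]
{s0, s1, s2, s3, s4, s5} --c--> {s0, s2, s3, s4, s5}  [seen]
Reachable DFA states: {s0}, {s0, s3, s5}, {s0, s1, s2, s3, s5}, {s0, s4}, {s0, s2, s3, s4, s5}, {s0, s1, s2, s3, s4, s5}.
{s0, s2, s3, s4, s5} is among them.

yes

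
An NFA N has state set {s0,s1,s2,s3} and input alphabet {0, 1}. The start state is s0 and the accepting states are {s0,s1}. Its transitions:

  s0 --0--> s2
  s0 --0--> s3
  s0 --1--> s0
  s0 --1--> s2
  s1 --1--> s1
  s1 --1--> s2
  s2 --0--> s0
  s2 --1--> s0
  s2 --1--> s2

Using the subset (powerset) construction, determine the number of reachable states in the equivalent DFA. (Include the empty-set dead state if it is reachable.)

4

Start state of the DFA: {s0}.
{s0} --0--> {s2,s3}  [new]
{s0} --1--> {s0,s2}  [new]
{s2,s3} --0--> {s0}  [seen]
{s2,s3} --1--> {s0,s2}  [seen]
{s0,s2} --0--> {s0,s2,s3}  [new]
{s0,s2} --1--> {s0,s2}  [seen]
{s0,s2,s3} --0--> {s0,s2,s3}  [seen]
{s0,s2,s3} --1--> {s0,s2}  [seen]
Reachable DFA states: {s0}, {s2,s3}, {s0,s2}, {s0,s2,s3}.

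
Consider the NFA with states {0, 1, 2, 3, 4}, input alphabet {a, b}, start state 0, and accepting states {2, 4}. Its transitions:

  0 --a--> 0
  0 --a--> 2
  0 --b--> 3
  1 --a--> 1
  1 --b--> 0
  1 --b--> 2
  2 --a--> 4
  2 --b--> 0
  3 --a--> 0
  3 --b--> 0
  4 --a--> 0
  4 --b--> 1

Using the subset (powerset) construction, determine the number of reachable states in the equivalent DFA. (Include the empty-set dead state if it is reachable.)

Start state of the DFA: {0}.
{0} --a--> {0, 2}  [new]
{0} --b--> {3}  [new]
{0, 2} --a--> {0, 2, 4}  [new]
{0, 2} --b--> {0, 3}  [new]
{3} --a--> {0}  [seen]
{3} --b--> {0}  [seen]
{0, 2, 4} --a--> {0, 2, 4}  [seen]
{0, 2, 4} --b--> {0, 1, 3}  [new]
{0, 3} --a--> {0, 2}  [seen]
{0, 3} --b--> {0, 3}  [seen]
{0, 1, 3} --a--> {0, 1, 2}  [new]
{0, 1, 3} --b--> {0, 2, 3}  [new]
{0, 1, 2} --a--> {0, 1, 2, 4}  [new]
{0, 1, 2} --b--> {0, 2, 3}  [seen]
{0, 2, 3} --a--> {0, 2, 4}  [seen]
{0, 2, 3} --b--> {0, 3}  [seen]
{0, 1, 2, 4} --a--> {0, 1, 2, 4}  [seen]
{0, 1, 2, 4} --b--> {0, 1, 2, 3}  [new]
{0, 1, 2, 3} --a--> {0, 1, 2, 4}  [seen]
{0, 1, 2, 3} --b--> {0, 2, 3}  [seen]
Reachable DFA states: {0}, {0, 2}, {3}, {0, 2, 4}, {0, 3}, {0, 1, 3}, {0, 1, 2}, {0, 2, 3}, {0, 1, 2, 4}, {0, 1, 2, 3}.

10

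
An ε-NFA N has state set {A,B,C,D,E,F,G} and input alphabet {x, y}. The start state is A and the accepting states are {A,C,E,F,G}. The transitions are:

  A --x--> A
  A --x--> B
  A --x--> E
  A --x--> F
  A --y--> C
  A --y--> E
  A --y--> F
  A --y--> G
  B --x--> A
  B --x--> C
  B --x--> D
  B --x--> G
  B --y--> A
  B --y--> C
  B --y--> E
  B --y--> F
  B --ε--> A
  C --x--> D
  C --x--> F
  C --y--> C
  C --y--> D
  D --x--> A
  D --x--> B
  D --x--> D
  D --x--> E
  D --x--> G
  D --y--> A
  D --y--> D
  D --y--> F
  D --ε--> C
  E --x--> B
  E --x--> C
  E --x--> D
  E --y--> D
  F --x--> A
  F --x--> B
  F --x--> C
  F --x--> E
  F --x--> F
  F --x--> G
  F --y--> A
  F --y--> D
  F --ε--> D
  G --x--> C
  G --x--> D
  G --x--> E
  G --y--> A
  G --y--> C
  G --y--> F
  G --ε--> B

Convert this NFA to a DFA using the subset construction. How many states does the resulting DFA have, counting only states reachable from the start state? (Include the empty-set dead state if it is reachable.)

3

Start state of the DFA: {A} (ε-closure of the NFA start).
{A} --x--> {A,B,C,D,E,F}  [new]
{A} --y--> {A,B,C,D,E,F,G}  [new]
{A,B,C,D,E,F} --x--> {A,B,C,D,E,F,G}  [seen]
{A,B,C,D,E,F} --y--> {A,B,C,D,E,F,G}  [seen]
{A,B,C,D,E,F,G} --x--> {A,B,C,D,E,F,G}  [seen]
{A,B,C,D,E,F,G} --y--> {A,B,C,D,E,F,G}  [seen]
Reachable DFA states: {A}, {A,B,C,D,E,F}, {A,B,C,D,E,F,G}.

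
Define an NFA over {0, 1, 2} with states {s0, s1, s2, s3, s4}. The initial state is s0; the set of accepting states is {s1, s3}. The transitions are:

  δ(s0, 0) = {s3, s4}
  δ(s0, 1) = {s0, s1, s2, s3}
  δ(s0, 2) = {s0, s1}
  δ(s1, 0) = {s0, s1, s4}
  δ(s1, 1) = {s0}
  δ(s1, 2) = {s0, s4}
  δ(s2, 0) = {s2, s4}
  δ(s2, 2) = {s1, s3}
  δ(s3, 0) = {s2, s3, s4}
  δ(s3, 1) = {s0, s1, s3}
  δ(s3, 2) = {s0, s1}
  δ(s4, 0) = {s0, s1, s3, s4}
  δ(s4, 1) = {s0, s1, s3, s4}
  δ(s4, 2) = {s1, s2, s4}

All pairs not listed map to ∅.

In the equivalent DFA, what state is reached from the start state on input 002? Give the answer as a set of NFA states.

Start: {s0}.
δ(s0,0) = {s3, s4}.
Union: {s3, s4}.
After 0: {s3, s4}.
δ(s3,0) = {s2, s3, s4}; δ(s4,0) = {s0, s1, s3, s4}.
Union: {s0, s1, s2, s3, s4}.
After 0: {s0, s1, s2, s3, s4}.
δ(s0,2) = {s0, s1}; δ(s1,2) = {s0, s4}; δ(s2,2) = {s1, s3}; δ(s3,2) = {s0, s1}; δ(s4,2) = {s1, s2, s4}.
Union: {s0, s1, s2, s3, s4}.
After 2: {s0, s1, s2, s3, s4}.

{s0, s1, s2, s3, s4}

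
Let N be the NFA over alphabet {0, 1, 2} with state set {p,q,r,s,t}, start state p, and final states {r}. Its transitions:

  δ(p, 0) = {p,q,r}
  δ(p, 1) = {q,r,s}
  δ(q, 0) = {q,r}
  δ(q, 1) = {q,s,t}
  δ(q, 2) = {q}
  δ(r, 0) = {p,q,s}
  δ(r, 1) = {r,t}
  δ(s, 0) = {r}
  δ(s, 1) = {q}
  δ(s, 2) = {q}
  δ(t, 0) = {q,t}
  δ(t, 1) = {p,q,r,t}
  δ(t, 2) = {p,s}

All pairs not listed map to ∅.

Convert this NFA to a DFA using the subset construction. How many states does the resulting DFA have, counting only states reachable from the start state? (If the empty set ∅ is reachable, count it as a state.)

12

Start state of the DFA: {p}.
{p} --0--> {p,q,r}  [new]
{p} --1--> {q,r,s}  [new]
{p} --2--> ∅  [new]
{p,q,r} --0--> {p,q,r,s}  [new]
{p,q,r} --1--> {q,r,s,t}  [new]
{p,q,r} --2--> {q}  [new]
{q,r,s} --0--> {p,q,r,s}  [seen]
{q,r,s} --1--> {q,r,s,t}  [seen]
{q,r,s} --2--> {q}  [seen]
∅ --0--> ∅  [seen]
∅ --1--> ∅  [seen]
∅ --2--> ∅  [seen]
{p,q,r,s} --0--> {p,q,r,s}  [seen]
{p,q,r,s} --1--> {q,r,s,t}  [seen]
{p,q,r,s} --2--> {q}  [seen]
{q,r,s,t} --0--> {p,q,r,s,t}  [new]
{q,r,s,t} --1--> {p,q,r,s,t}  [seen]
{q,r,s,t} --2--> {p,q,s}  [new]
{q} --0--> {q,r}  [new]
{q} --1--> {q,s,t}  [new]
{q} --2--> {q}  [seen]
{p,q,r,s,t} --0--> {p,q,r,s,t}  [seen]
{p,q,r,s,t} --1--> {p,q,r,s,t}  [seen]
{p,q,r,s,t} --2--> {p,q,s}  [seen]
{p,q,s} --0--> {p,q,r}  [seen]
{p,q,s} --1--> {q,r,s,t}  [seen]
{p,q,s} --2--> {q}  [seen]
{q,r} --0--> {p,q,r,s}  [seen]
{q,r} --1--> {q,r,s,t}  [seen]
{q,r} --2--> {q}  [seen]
{q,s,t} --0--> {q,r,t}  [new]
{q,s,t} --1--> {p,q,r,s,t}  [seen]
{q,s,t} --2--> {p,q,s}  [seen]
{q,r,t} --0--> {p,q,r,s,t}  [seen]
{q,r,t} --1--> {p,q,r,s,t}  [seen]
{q,r,t} --2--> {p,q,s}  [seen]
Reachable DFA states: {p}, {p,q,r}, {q,r,s}, ∅, {p,q,r,s}, {q,r,s,t}, {q}, {p,q,r,s,t}, {p,q,s}, {q,r}, {q,s,t}, {q,r,t}.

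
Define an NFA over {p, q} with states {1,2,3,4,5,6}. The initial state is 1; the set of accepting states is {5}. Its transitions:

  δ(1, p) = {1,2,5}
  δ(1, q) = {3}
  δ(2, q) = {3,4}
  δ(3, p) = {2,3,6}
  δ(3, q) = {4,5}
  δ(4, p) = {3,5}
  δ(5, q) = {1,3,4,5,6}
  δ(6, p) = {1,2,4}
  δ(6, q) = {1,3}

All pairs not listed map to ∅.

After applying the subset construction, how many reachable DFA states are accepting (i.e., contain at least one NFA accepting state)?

Start state of the DFA: {1}.
{1} --p--> {1,2,5}  [new]
{1} --q--> {3}  [new]
{1,2,5} --p--> {1,2,5}  [seen]
{1,2,5} --q--> {1,3,4,5,6}  [new]
{3} --p--> {2,3,6}  [new]
{3} --q--> {4,5}  [new]
{1,3,4,5,6} --p--> {1,2,3,4,5,6}  [new]
{1,3,4,5,6} --q--> {1,3,4,5,6}  [seen]
{2,3,6} --p--> {1,2,3,4,6}  [new]
{2,3,6} --q--> {1,3,4,5}  [new]
{4,5} --p--> {3,5}  [new]
{4,5} --q--> {1,3,4,5,6}  [seen]
{1,2,3,4,5,6} --p--> {1,2,3,4,5,6}  [seen]
{1,2,3,4,5,6} --q--> {1,3,4,5,6}  [seen]
{1,2,3,4,6} --p--> {1,2,3,4,5,6}  [seen]
{1,2,3,4,6} --q--> {1,3,4,5}  [seen]
{1,3,4,5} --p--> {1,2,3,5,6}  [new]
{1,3,4,5} --q--> {1,3,4,5,6}  [seen]
{3,5} --p--> {2,3,6}  [seen]
{3,5} --q--> {1,3,4,5,6}  [seen]
{1,2,3,5,6} --p--> {1,2,3,4,5,6}  [seen]
{1,2,3,5,6} --q--> {1,3,4,5,6}  [seen]
Reachable DFA states: {1}, {1,2,5}, {3}, {1,3,4,5,6}, {2,3,6}, {4,5}, {1,2,3,4,5,6}, {1,2,3,4,6}, {1,3,4,5}, {3,5}, {1,2,3,5,6}.
Accepting DFA states (contain an NFA accepting state): {1,2,5}, {1,3,4,5,6}, {4,5}, {1,2,3,4,5,6}, {1,3,4,5}, {3,5}, {1,2,3,5,6}.

7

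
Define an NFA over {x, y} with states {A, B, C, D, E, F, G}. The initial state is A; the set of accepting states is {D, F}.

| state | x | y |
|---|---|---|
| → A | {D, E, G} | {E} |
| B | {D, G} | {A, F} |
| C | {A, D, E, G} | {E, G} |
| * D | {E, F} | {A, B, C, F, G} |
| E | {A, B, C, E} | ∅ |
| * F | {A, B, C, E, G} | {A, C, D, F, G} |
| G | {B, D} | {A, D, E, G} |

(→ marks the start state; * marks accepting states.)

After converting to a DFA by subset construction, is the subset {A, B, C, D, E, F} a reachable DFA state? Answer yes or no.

yes

Start state of the DFA: {A}.
{A} --x--> {D, E, G}  [new]
{A} --y--> {E}  [new]
{D, E, G} --x--> {A, B, C, D, E, F}  [new]
{D, E, G} --y--> {A, B, C, D, E, F, G}  [new]
{E} --x--> {A, B, C, E}  [new]
{E} --y--> ∅  [new]
{A, B, C, D, E, F} --x--> {A, B, C, D, E, F, G}  [seen]
{A, B, C, D, E, F} --y--> {A, B, C, D, E, F, G}  [seen]
{A, B, C, D, E, F, G} --x--> {A, B, C, D, E, F, G}  [seen]
{A, B, C, D, E, F, G} --y--> {A, B, C, D, E, F, G}  [seen]
{A, B, C, E} --x--> {A, B, C, D, E, G}  [new]
{A, B, C, E} --y--> {A, E, F, G}  [new]
∅ --x--> ∅  [seen]
∅ --y--> ∅  [seen]
{A, B, C, D, E, G} --x--> {A, B, C, D, E, F, G}  [seen]
{A, B, C, D, E, G} --y--> {A, B, C, D, E, F, G}  [seen]
{A, E, F, G} --x--> {A, B, C, D, E, G}  [seen]
{A, E, F, G} --y--> {A, C, D, E, F, G}  [new]
{A, C, D, E, F, G} --x--> {A, B, C, D, E, F, G}  [seen]
{A, C, D, E, F, G} --y--> {A, B, C, D, E, F, G}  [seen]
Reachable DFA states: {A}, {D, E, G}, {E}, {A, B, C, D, E, F}, {A, B, C, D, E, F, G}, {A, B, C, E}, ∅, {A, B, C, D, E, G}, {A, E, F, G}, {A, C, D, E, F, G}.
{A, B, C, D, E, F} is among them.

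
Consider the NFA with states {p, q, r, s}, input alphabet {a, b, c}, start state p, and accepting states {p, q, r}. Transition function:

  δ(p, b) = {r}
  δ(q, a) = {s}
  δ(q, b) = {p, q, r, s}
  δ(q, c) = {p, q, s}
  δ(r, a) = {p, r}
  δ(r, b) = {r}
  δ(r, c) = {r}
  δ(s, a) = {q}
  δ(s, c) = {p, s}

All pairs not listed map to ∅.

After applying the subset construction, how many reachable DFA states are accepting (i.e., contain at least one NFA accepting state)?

Start state of the DFA: {p}.
{p} --a--> ∅  [new]
{p} --b--> {r}  [new]
{p} --c--> ∅  [seen]
∅ --a--> ∅  [seen]
∅ --b--> ∅  [seen]
∅ --c--> ∅  [seen]
{r} --a--> {p, r}  [new]
{r} --b--> {r}  [seen]
{r} --c--> {r}  [seen]
{p, r} --a--> {p, r}  [seen]
{p, r} --b--> {r}  [seen]
{p, r} --c--> {r}  [seen]
Reachable DFA states: {p}, ∅, {r}, {p, r}.
Accepting DFA states (contain an NFA accepting state): {p}, {r}, {p, r}.

3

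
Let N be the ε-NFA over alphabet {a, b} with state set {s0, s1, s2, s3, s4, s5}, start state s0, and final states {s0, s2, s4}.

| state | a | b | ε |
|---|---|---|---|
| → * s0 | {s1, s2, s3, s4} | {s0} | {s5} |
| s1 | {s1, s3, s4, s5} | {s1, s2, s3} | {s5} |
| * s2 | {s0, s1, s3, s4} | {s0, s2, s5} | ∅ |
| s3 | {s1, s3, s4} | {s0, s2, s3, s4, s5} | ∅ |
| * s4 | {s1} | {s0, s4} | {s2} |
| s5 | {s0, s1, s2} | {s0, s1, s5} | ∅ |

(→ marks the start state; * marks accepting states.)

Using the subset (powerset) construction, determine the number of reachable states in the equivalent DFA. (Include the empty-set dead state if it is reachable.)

Start state of the DFA: {s0, s5} (ε-closure of the NFA start).
{s0, s5} --a--> {s0, s1, s2, s3, s4, s5}  [new]
{s0, s5} --b--> {s0, s1, s5}  [new]
{s0, s1, s2, s3, s4, s5} --a--> {s0, s1, s2, s3, s4, s5}  [seen]
{s0, s1, s2, s3, s4, s5} --b--> {s0, s1, s2, s3, s4, s5}  [seen]
{s0, s1, s5} --a--> {s0, s1, s2, s3, s4, s5}  [seen]
{s0, s1, s5} --b--> {s0, s1, s2, s3, s5}  [new]
{s0, s1, s2, s3, s5} --a--> {s0, s1, s2, s3, s4, s5}  [seen]
{s0, s1, s2, s3, s5} --b--> {s0, s1, s2, s3, s4, s5}  [seen]
Reachable DFA states: {s0, s5}, {s0, s1, s2, s3, s4, s5}, {s0, s1, s5}, {s0, s1, s2, s3, s5}.

4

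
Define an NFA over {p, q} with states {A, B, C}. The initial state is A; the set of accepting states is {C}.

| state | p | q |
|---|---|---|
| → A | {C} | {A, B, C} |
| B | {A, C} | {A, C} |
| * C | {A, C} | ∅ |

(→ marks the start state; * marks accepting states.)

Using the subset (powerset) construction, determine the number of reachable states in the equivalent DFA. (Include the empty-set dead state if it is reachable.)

5

Start state of the DFA: {A}.
{A} --p--> {C}  [new]
{A} --q--> {A, B, C}  [new]
{C} --p--> {A, C}  [new]
{C} --q--> ∅  [new]
{A, B, C} --p--> {A, C}  [seen]
{A, B, C} --q--> {A, B, C}  [seen]
{A, C} --p--> {A, C}  [seen]
{A, C} --q--> {A, B, C}  [seen]
∅ --p--> ∅  [seen]
∅ --q--> ∅  [seen]
Reachable DFA states: {A}, {C}, {A, B, C}, {A, C}, ∅.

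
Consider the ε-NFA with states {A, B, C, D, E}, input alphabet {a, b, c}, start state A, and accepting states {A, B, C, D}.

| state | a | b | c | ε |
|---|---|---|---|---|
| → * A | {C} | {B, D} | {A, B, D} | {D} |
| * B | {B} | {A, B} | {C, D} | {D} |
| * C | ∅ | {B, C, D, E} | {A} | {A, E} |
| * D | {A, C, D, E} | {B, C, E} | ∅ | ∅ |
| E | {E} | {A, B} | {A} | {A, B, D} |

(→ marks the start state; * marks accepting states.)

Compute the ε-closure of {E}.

Begin with {E}.
E →ε {A, B, D}; add A, B, D.
ε-closure = {A, B, D, E}.

{A, B, D, E}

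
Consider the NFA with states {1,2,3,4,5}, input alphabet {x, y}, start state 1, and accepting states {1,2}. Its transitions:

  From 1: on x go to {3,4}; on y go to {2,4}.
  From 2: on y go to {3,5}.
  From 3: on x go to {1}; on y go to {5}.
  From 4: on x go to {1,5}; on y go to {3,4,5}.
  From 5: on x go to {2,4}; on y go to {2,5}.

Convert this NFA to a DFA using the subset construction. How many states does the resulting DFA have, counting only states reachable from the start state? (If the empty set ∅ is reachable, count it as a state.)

Start state of the DFA: {1}.
{1} --x--> {3,4}  [new]
{1} --y--> {2,4}  [new]
{3,4} --x--> {1,5}  [new]
{3,4} --y--> {3,4,5}  [new]
{2,4} --x--> {1,5}  [seen]
{2,4} --y--> {3,4,5}  [seen]
{1,5} --x--> {2,3,4}  [new]
{1,5} --y--> {2,4,5}  [new]
{3,4,5} --x--> {1,2,4,5}  [new]
{3,4,5} --y--> {2,3,4,5}  [new]
{2,3,4} --x--> {1,5}  [seen]
{2,3,4} --y--> {3,4,5}  [seen]
{2,4,5} --x--> {1,2,4,5}  [seen]
{2,4,5} --y--> {2,3,4,5}  [seen]
{1,2,4,5} --x--> {1,2,3,4,5}  [new]
{1,2,4,5} --y--> {2,3,4,5}  [seen]
{2,3,4,5} --x--> {1,2,4,5}  [seen]
{2,3,4,5} --y--> {2,3,4,5}  [seen]
{1,2,3,4,5} --x--> {1,2,3,4,5}  [seen]
{1,2,3,4,5} --y--> {2,3,4,5}  [seen]
Reachable DFA states: {1}, {3,4}, {2,4}, {1,5}, {3,4,5}, {2,3,4}, {2,4,5}, {1,2,4,5}, {2,3,4,5}, {1,2,3,4,5}.

10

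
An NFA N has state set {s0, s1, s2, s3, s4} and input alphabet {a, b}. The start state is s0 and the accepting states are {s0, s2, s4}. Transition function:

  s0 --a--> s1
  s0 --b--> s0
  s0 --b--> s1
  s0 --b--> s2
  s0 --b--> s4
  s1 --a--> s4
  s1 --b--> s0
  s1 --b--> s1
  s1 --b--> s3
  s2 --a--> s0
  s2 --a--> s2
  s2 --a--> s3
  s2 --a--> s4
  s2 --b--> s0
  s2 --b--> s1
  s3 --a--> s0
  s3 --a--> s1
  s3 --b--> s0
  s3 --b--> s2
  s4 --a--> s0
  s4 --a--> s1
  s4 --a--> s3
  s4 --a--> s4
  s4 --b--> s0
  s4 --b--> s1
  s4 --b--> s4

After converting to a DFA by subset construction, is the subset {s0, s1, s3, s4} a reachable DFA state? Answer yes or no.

Start state of the DFA: {s0}.
{s0} --a--> {s1}  [new]
{s0} --b--> {s0, s1, s2, s4}  [new]
{s1} --a--> {s4}  [new]
{s1} --b--> {s0, s1, s3}  [new]
{s0, s1, s2, s4} --a--> {s0, s1, s2, s3, s4}  [new]
{s0, s1, s2, s4} --b--> {s0, s1, s2, s3, s4}  [seen]
{s4} --a--> {s0, s1, s3, s4}  [new]
{s4} --b--> {s0, s1, s4}  [new]
{s0, s1, s3} --a--> {s0, s1, s4}  [seen]
{s0, s1, s3} --b--> {s0, s1, s2, s3, s4}  [seen]
{s0, s1, s2, s3, s4} --a--> {s0, s1, s2, s3, s4}  [seen]
{s0, s1, s2, s3, s4} --b--> {s0, s1, s2, s3, s4}  [seen]
{s0, s1, s3, s4} --a--> {s0, s1, s3, s4}  [seen]
{s0, s1, s3, s4} --b--> {s0, s1, s2, s3, s4}  [seen]
{s0, s1, s4} --a--> {s0, s1, s3, s4}  [seen]
{s0, s1, s4} --b--> {s0, s1, s2, s3, s4}  [seen]
Reachable DFA states: {s0}, {s1}, {s0, s1, s2, s4}, {s4}, {s0, s1, s3}, {s0, s1, s2, s3, s4}, {s0, s1, s3, s4}, {s0, s1, s4}.
{s0, s1, s3, s4} is among them.

yes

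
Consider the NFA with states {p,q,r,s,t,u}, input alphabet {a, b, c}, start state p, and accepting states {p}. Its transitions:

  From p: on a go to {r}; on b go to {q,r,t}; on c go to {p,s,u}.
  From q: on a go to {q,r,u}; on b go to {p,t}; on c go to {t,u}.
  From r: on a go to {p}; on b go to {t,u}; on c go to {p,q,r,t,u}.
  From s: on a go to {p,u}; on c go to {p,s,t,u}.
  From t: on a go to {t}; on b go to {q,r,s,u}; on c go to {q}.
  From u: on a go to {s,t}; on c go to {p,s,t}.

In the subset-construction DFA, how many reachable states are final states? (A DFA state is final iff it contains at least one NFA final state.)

Start state of the DFA: {p}.
{p} --a--> {r}  [new]
{p} --b--> {q,r,t}  [new]
{p} --c--> {p,s,u}  [new]
{r} --a--> {p}  [seen]
{r} --b--> {t,u}  [new]
{r} --c--> {p,q,r,t,u}  [new]
{q,r,t} --a--> {p,q,r,t,u}  [seen]
{q,r,t} --b--> {p,q,r,s,t,u}  [new]
{q,r,t} --c--> {p,q,r,t,u}  [seen]
{p,s,u} --a--> {p,r,s,t,u}  [new]
{p,s,u} --b--> {q,r,t}  [seen]
{p,s,u} --c--> {p,s,t,u}  [new]
{t,u} --a--> {s,t}  [new]
{t,u} --b--> {q,r,s,u}  [new]
{t,u} --c--> {p,q,s,t}  [new]
{p,q,r,t,u} --a--> {p,q,r,s,t,u}  [seen]
{p,q,r,t,u} --b--> {p,q,r,s,t,u}  [seen]
{p,q,r,t,u} --c--> {p,q,r,s,t,u}  [seen]
{p,q,r,s,t,u} --a--> {p,q,r,s,t,u}  [seen]
{p,q,r,s,t,u} --b--> {p,q,r,s,t,u}  [seen]
{p,q,r,s,t,u} --c--> {p,q,r,s,t,u}  [seen]
{p,r,s,t,u} --a--> {p,r,s,t,u}  [seen]
{p,r,s,t,u} --b--> {q,r,s,t,u}  [new]
{p,r,s,t,u} --c--> {p,q,r,s,t,u}  [seen]
{p,s,t,u} --a--> {p,r,s,t,u}  [seen]
{p,s,t,u} --b--> {q,r,s,t,u}  [seen]
{p,s,t,u} --c--> {p,q,s,t,u}  [new]
{s,t} --a--> {p,t,u}  [new]
{s,t} --b--> {q,r,s,u}  [seen]
{s,t} --c--> {p,q,s,t,u}  [seen]
{q,r,s,u} --a--> {p,q,r,s,t,u}  [seen]
{q,r,s,u} --b--> {p,t,u}  [seen]
{q,r,s,u} --c--> {p,q,r,s,t,u}  [seen]
{p,q,s,t} --a--> {p,q,r,t,u}  [seen]
{p,q,s,t} --b--> {p,q,r,s,t,u}  [seen]
{p,q,s,t} --c--> {p,q,s,t,u}  [seen]
{q,r,s,t,u} --a--> {p,q,r,s,t,u}  [seen]
{q,r,s,t,u} --b--> {p,q,r,s,t,u}  [seen]
{q,r,s,t,u} --c--> {p,q,r,s,t,u}  [seen]
{p,q,s,t,u} --a--> {p,q,r,s,t,u}  [seen]
{p,q,s,t,u} --b--> {p,q,r,s,t,u}  [seen]
{p,q,s,t,u} --c--> {p,q,s,t,u}  [seen]
{p,t,u} --a--> {r,s,t}  [new]
{p,t,u} --b--> {q,r,s,t,u}  [seen]
{p,t,u} --c--> {p,q,s,t,u}  [seen]
{r,s,t} --a--> {p,t,u}  [seen]
{r,s,t} --b--> {q,r,s,t,u}  [seen]
{r,s,t} --c--> {p,q,r,s,t,u}  [seen]
Reachable DFA states: {p}, {r}, {q,r,t}, {p,s,u}, {t,u}, {p,q,r,t,u}, {p,q,r,s,t,u}, {p,r,s,t,u}, {p,s,t,u}, {s,t}, {q,r,s,u}, {p,q,s,t}, {q,r,s,t,u}, {p,q,s,t,u}, {p,t,u}, {r,s,t}.
Accepting DFA states (contain an NFA accepting state): {p}, {p,s,u}, {p,q,r,t,u}, {p,q,r,s,t,u}, {p,r,s,t,u}, {p,s,t,u}, {p,q,s,t}, {p,q,s,t,u}, {p,t,u}.

9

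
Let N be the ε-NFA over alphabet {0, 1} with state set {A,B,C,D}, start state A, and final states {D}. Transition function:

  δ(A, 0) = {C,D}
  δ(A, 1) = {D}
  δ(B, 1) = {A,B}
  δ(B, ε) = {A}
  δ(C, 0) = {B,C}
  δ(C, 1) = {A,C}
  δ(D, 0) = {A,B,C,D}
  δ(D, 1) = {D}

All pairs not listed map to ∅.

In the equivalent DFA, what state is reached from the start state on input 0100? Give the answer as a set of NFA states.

Start: {A}.
δ(A,0) = {C,D}.
Union: {C,D}.
After 0: {C,D}.
δ(C,1) = {A,C}; δ(D,1) = {D}.
Union: {A,C,D}.
After 1: {A,C,D}.
δ(A,0) = {C,D}; δ(C,0) = {B,C}; δ(D,0) = {A,B,C,D}.
Union: {A,B,C,D}.
After 0: {A,B,C,D}.
δ(A,0) = {C,D}; δ(B,0) = ∅; δ(C,0) = {B,C}; δ(D,0) = {A,B,C,D}.
Union: {A,B,C,D}.
After 0: {A,B,C,D}.

{A,B,C,D}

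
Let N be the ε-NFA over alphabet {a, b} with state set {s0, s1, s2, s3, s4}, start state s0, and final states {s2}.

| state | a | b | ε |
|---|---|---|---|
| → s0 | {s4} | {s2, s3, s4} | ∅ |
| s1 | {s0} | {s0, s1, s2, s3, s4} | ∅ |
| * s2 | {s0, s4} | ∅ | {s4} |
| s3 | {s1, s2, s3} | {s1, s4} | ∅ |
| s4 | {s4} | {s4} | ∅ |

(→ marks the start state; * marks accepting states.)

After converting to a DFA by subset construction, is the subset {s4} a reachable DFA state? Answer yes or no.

yes

Start state of the DFA: {s0} (ε-closure of the NFA start).
{s0} --a--> {s4}  [new]
{s0} --b--> {s2, s3, s4}  [new]
{s4} --a--> {s4}  [seen]
{s4} --b--> {s4}  [seen]
{s2, s3, s4} --a--> {s0, s1, s2, s3, s4}  [new]
{s2, s3, s4} --b--> {s1, s4}  [new]
{s0, s1, s2, s3, s4} --a--> {s0, s1, s2, s3, s4}  [seen]
{s0, s1, s2, s3, s4} --b--> {s0, s1, s2, s3, s4}  [seen]
{s1, s4} --a--> {s0, s4}  [new]
{s1, s4} --b--> {s0, s1, s2, s3, s4}  [seen]
{s0, s4} --a--> {s4}  [seen]
{s0, s4} --b--> {s2, s3, s4}  [seen]
Reachable DFA states: {s0}, {s4}, {s2, s3, s4}, {s0, s1, s2, s3, s4}, {s1, s4}, {s0, s4}.
{s4} is among them.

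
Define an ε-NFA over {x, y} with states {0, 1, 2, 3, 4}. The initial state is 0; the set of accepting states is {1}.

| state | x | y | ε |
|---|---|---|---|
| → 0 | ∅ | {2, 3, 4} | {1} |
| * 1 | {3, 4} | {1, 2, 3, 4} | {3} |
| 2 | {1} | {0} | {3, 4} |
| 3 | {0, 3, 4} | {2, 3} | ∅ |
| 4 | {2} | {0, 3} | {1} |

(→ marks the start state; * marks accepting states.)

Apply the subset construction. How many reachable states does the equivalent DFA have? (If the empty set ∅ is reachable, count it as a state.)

4

Start state of the DFA: {0, 1, 3} (ε-closure of the NFA start).
{0, 1, 3} --x--> {0, 1, 3, 4}  [new]
{0, 1, 3} --y--> {1, 2, 3, 4}  [new]
{0, 1, 3, 4} --x--> {0, 1, 2, 3, 4}  [new]
{0, 1, 3, 4} --y--> {0, 1, 2, 3, 4}  [seen]
{1, 2, 3, 4} --x--> {0, 1, 2, 3, 4}  [seen]
{1, 2, 3, 4} --y--> {0, 1, 2, 3, 4}  [seen]
{0, 1, 2, 3, 4} --x--> {0, 1, 2, 3, 4}  [seen]
{0, 1, 2, 3, 4} --y--> {0, 1, 2, 3, 4}  [seen]
Reachable DFA states: {0, 1, 3}, {0, 1, 3, 4}, {1, 2, 3, 4}, {0, 1, 2, 3, 4}.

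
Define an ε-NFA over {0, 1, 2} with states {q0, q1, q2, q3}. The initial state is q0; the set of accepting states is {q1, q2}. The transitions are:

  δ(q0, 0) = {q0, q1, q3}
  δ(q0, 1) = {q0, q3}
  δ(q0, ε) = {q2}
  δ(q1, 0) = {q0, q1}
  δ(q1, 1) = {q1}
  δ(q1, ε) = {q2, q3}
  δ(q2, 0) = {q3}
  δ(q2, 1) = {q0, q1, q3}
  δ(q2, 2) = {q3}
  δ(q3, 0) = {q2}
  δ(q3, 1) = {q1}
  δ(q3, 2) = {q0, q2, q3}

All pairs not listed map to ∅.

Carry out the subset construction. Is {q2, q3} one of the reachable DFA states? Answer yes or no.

no

Start state of the DFA: {q0, q2} (ε-closure of the NFA start).
{q0, q2} --0--> {q0, q1, q2, q3}  [new]
{q0, q2} --1--> {q0, q1, q2, q3}  [seen]
{q0, q2} --2--> {q3}  [new]
{q0, q1, q2, q3} --0--> {q0, q1, q2, q3}  [seen]
{q0, q1, q2, q3} --1--> {q0, q1, q2, q3}  [seen]
{q0, q1, q2, q3} --2--> {q0, q2, q3}  [new]
{q3} --0--> {q2}  [new]
{q3} --1--> {q1, q2, q3}  [new]
{q3} --2--> {q0, q2, q3}  [seen]
{q0, q2, q3} --0--> {q0, q1, q2, q3}  [seen]
{q0, q2, q3} --1--> {q0, q1, q2, q3}  [seen]
{q0, q2, q3} --2--> {q0, q2, q3}  [seen]
{q2} --0--> {q3}  [seen]
{q2} --1--> {q0, q1, q2, q3}  [seen]
{q2} --2--> {q3}  [seen]
{q1, q2, q3} --0--> {q0, q1, q2, q3}  [seen]
{q1, q2, q3} --1--> {q0, q1, q2, q3}  [seen]
{q1, q2, q3} --2--> {q0, q2, q3}  [seen]
Reachable DFA states: {q0, q2}, {q0, q1, q2, q3}, {q3}, {q0, q2, q3}, {q2}, {q1, q2, q3}.
{q2, q3} is not among them.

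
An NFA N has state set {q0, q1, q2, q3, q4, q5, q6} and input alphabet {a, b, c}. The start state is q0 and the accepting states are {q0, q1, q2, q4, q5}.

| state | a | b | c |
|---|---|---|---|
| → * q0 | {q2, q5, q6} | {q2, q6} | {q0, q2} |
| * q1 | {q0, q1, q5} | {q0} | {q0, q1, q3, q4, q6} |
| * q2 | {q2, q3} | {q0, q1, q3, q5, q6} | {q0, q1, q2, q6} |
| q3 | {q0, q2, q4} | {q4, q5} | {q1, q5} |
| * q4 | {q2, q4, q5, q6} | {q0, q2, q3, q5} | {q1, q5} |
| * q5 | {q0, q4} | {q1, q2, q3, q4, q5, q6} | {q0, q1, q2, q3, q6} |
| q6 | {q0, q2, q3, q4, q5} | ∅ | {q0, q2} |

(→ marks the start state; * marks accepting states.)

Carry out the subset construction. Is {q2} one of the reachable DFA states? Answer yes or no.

no

Start state of the DFA: {q0}.
{q0} --a--> {q2, q5, q6}  [new]
{q0} --b--> {q2, q6}  [new]
{q0} --c--> {q0, q2}  [new]
{q2, q5, q6} --a--> {q0, q2, q3, q4, q5}  [new]
{q2, q5, q6} --b--> {q0, q1, q2, q3, q4, q5, q6}  [new]
{q2, q5, q6} --c--> {q0, q1, q2, q3, q6}  [new]
{q2, q6} --a--> {q0, q2, q3, q4, q5}  [seen]
{q2, q6} --b--> {q0, q1, q3, q5, q6}  [new]
{q2, q6} --c--> {q0, q1, q2, q6}  [new]
{q0, q2} --a--> {q2, q3, q5, q6}  [new]
{q0, q2} --b--> {q0, q1, q2, q3, q5, q6}  [new]
{q0, q2} --c--> {q0, q1, q2, q6}  [seen]
{q0, q2, q3, q4, q5} --a--> {q0, q2, q3, q4, q5, q6}  [new]
{q0, q2, q3, q4, q5} --b--> {q0, q1, q2, q3, q4, q5, q6}  [seen]
{q0, q2, q3, q4, q5} --c--> {q0, q1, q2, q3, q5, q6}  [seen]
{q0, q1, q2, q3, q4, q5, q6} --a--> {q0, q1, q2, q3, q4, q5, q6}  [seen]
{q0, q1, q2, q3, q4, q5, q6} --b--> {q0, q1, q2, q3, q4, q5, q6}  [seen]
{q0, q1, q2, q3, q4, q5, q6} --c--> {q0, q1, q2, q3, q4, q5, q6}  [seen]
{q0, q1, q2, q3, q6} --a--> {q0, q1, q2, q3, q4, q5, q6}  [seen]
{q0, q1, q2, q3, q6} --b--> {q0, q1, q2, q3, q4, q5, q6}  [seen]
{q0, q1, q2, q3, q6} --c--> {q0, q1, q2, q3, q4, q5, q6}  [seen]
{q0, q1, q3, q5, q6} --a--> {q0, q1, q2, q3, q4, q5, q6}  [seen]
{q0, q1, q3, q5, q6} --b--> {q0, q1, q2, q3, q4, q5, q6}  [seen]
{q0, q1, q3, q5, q6} --c--> {q0, q1, q2, q3, q4, q5, q6}  [seen]
{q0, q1, q2, q6} --a--> {q0, q1, q2, q3, q4, q5, q6}  [seen]
{q0, q1, q2, q6} --b--> {q0, q1, q2, q3, q5, q6}  [seen]
{q0, q1, q2, q6} --c--> {q0, q1, q2, q3, q4, q6}  [new]
{q2, q3, q5, q6} --a--> {q0, q2, q3, q4, q5}  [seen]
{q2, q3, q5, q6} --b--> {q0, q1, q2, q3, q4, q5, q6}  [seen]
{q2, q3, q5, q6} --c--> {q0, q1, q2, q3, q5, q6}  [seen]
{q0, q1, q2, q3, q5, q6} --a--> {q0, q1, q2, q3, q4, q5, q6}  [seen]
{q0, q1, q2, q3, q5, q6} --b--> {q0, q1, q2, q3, q4, q5, q6}  [seen]
{q0, q1, q2, q3, q5, q6} --c--> {q0, q1, q2, q3, q4, q5, q6}  [seen]
{q0, q2, q3, q4, q5, q6} --a--> {q0, q2, q3, q4, q5, q6}  [seen]
{q0, q2, q3, q4, q5, q6} --b--> {q0, q1, q2, q3, q4, q5, q6}  [seen]
{q0, q2, q3, q4, q5, q6} --c--> {q0, q1, q2, q3, q5, q6}  [seen]
{q0, q1, q2, q3, q4, q6} --a--> {q0, q1, q2, q3, q4, q5, q6}  [seen]
{q0, q1, q2, q3, q4, q6} --b--> {q0, q1, q2, q3, q4, q5, q6}  [seen]
{q0, q1, q2, q3, q4, q6} --c--> {q0, q1, q2, q3, q4, q5, q6}  [seen]
Reachable DFA states: {q0}, {q2, q5, q6}, {q2, q6}, {q0, q2}, {q0, q2, q3, q4, q5}, {q0, q1, q2, q3, q4, q5, q6}, {q0, q1, q2, q3, q6}, {q0, q1, q3, q5, q6}, {q0, q1, q2, q6}, {q2, q3, q5, q6}, {q0, q1, q2, q3, q5, q6}, {q0, q2, q3, q4, q5, q6}, {q0, q1, q2, q3, q4, q6}.
{q2} is not among them.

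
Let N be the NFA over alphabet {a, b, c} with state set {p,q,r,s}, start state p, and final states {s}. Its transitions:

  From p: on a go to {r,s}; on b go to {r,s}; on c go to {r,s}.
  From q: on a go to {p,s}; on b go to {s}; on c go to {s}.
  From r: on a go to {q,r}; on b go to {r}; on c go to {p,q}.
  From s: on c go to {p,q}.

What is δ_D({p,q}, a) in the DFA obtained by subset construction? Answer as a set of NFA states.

δ(p,a) = {r,s}; δ(q,a) = {p,s}.
Union: {p,r,s}.

{p,r,s}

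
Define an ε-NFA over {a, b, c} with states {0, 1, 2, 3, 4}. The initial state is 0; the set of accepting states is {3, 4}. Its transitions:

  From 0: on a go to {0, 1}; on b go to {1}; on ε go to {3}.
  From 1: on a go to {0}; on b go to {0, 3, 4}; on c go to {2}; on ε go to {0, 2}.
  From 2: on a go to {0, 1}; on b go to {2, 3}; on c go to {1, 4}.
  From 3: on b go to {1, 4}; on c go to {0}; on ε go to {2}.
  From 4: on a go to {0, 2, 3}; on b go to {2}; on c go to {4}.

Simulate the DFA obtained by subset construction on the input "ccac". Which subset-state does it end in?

{0, 1, 2, 3, 4}

Start: {0, 2, 3}.
δ(0,c) = ∅; δ(2,c) = {1, 4}; δ(3,c) = {0}.
Union: {0, 1, 4}.
ε-closure gives {0, 1, 2, 3, 4}.
After c: {0, 1, 2, 3, 4}.
δ(0,c) = ∅; δ(1,c) = {2}; δ(2,c) = {1, 4}; δ(3,c) = {0}; δ(4,c) = {4}.
Union: {0, 1, 2, 4}.
ε-closure gives {0, 1, 2, 3, 4}.
After c: {0, 1, 2, 3, 4}.
δ(0,a) = {0, 1}; δ(1,a) = {0}; δ(2,a) = {0, 1}; δ(3,a) = ∅; δ(4,a) = {0, 2, 3}.
Union: {0, 1, 2, 3}.
After a: {0, 1, 2, 3}.
δ(0,c) = ∅; δ(1,c) = {2}; δ(2,c) = {1, 4}; δ(3,c) = {0}.
Union: {0, 1, 2, 4}.
ε-closure gives {0, 1, 2, 3, 4}.
After c: {0, 1, 2, 3, 4}.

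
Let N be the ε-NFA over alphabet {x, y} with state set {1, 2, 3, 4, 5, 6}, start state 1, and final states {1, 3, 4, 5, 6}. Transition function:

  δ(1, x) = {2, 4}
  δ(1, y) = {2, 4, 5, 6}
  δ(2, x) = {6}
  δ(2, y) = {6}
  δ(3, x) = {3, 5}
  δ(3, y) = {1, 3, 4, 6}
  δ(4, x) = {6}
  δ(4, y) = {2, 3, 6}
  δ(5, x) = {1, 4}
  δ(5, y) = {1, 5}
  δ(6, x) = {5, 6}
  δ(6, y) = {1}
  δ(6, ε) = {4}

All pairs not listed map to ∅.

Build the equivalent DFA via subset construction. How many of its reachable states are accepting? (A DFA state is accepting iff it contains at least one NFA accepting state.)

13

Start state of the DFA: {1} (ε-closure of the NFA start).
{1} --x--> {2, 4}  [new]
{1} --y--> {2, 4, 5, 6}  [new]
{2, 4} --x--> {4, 6}  [new]
{2, 4} --y--> {2, 3, 4, 6}  [new]
{2, 4, 5, 6} --x--> {1, 4, 5, 6}  [new]
{2, 4, 5, 6} --y--> {1, 2, 3, 4, 5, 6}  [new]
{4, 6} --x--> {4, 5, 6}  [new]
{4, 6} --y--> {1, 2, 3, 4, 6}  [new]
{2, 3, 4, 6} --x--> {3, 4, 5, 6}  [new]
{2, 3, 4, 6} --y--> {1, 2, 3, 4, 6}  [seen]
{1, 4, 5, 6} --x--> {1, 2, 4, 5, 6}  [new]
{1, 4, 5, 6} --y--> {1, 2, 3, 4, 5, 6}  [seen]
{1, 2, 3, 4, 5, 6} --x--> {1, 2, 3, 4, 5, 6}  [seen]
{1, 2, 3, 4, 5, 6} --y--> {1, 2, 3, 4, 5, 6}  [seen]
{4, 5, 6} --x--> {1, 4, 5, 6}  [seen]
{4, 5, 6} --y--> {1, 2, 3, 4, 5, 6}  [seen]
{1, 2, 3, 4, 6} --x--> {2, 3, 4, 5, 6}  [new]
{1, 2, 3, 4, 6} --y--> {1, 2, 3, 4, 5, 6}  [seen]
{3, 4, 5, 6} --x--> {1, 3, 4, 5, 6}  [new]
{3, 4, 5, 6} --y--> {1, 2, 3, 4, 5, 6}  [seen]
{1, 2, 4, 5, 6} --x--> {1, 2, 4, 5, 6}  [seen]
{1, 2, 4, 5, 6} --y--> {1, 2, 3, 4, 5, 6}  [seen]
{2, 3, 4, 5, 6} --x--> {1, 3, 4, 5, 6}  [seen]
{2, 3, 4, 5, 6} --y--> {1, 2, 3, 4, 5, 6}  [seen]
{1, 3, 4, 5, 6} --x--> {1, 2, 3, 4, 5, 6}  [seen]
{1, 3, 4, 5, 6} --y--> {1, 2, 3, 4, 5, 6}  [seen]
Reachable DFA states: {1}, {2, 4}, {2, 4, 5, 6}, {4, 6}, {2, 3, 4, 6}, {1, 4, 5, 6}, {1, 2, 3, 4, 5, 6}, {4, 5, 6}, {1, 2, 3, 4, 6}, {3, 4, 5, 6}, {1, 2, 4, 5, 6}, {2, 3, 4, 5, 6}, {1, 3, 4, 5, 6}.
Accepting DFA states (contain an NFA accepting state): {1}, {2, 4}, {2, 4, 5, 6}, {4, 6}, {2, 3, 4, 6}, {1, 4, 5, 6}, {1, 2, 3, 4, 5, 6}, {4, 5, 6}, {1, 2, 3, 4, 6}, {3, 4, 5, 6}, {1, 2, 4, 5, 6}, {2, 3, 4, 5, 6}, {1, 3, 4, 5, 6}.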